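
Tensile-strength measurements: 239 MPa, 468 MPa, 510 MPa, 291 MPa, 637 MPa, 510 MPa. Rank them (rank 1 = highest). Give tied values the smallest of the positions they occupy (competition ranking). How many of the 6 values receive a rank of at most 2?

Sorted (descending): 637, 510, 510, 468, 291, 239
The 2 values of 510 occupy positions 2–3 → each gets rank 2.
Ranks ≤ 2: {1, 2, 2} → 3 values.

3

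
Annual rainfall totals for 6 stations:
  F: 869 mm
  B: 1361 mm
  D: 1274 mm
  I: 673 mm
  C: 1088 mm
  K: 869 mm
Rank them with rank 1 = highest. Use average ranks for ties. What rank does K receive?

Sorted (descending): 1361, 1274, 1088, 869, 869, 673
The 2 values of 869 occupy positions 4–5 → average rank (4+5)/2 = 4.5.
K has value 869 mm → rank 4.5.

4.5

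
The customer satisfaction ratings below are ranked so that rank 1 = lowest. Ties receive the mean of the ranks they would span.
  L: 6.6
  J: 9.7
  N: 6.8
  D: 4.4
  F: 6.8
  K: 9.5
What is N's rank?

3.5

Sorted (ascending): 4.4, 6.6, 6.8, 6.8, 9.5, 9.7
The 2 values of 6.8 occupy positions 3–4 → average rank (3+4)/2 = 3.5.
N has value 6.8 → rank 3.5.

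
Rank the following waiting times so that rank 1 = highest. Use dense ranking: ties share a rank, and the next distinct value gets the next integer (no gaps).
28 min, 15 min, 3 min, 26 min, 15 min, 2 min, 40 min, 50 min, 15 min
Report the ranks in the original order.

3, 5, 6, 4, 5, 7, 2, 1, 5

Sorted (descending): 50, 40, 28, 26, 15, 15, 15, 3, 2
The 3 values of 15 share dense rank 5.
Remaining distinct values take the next consecutive integers.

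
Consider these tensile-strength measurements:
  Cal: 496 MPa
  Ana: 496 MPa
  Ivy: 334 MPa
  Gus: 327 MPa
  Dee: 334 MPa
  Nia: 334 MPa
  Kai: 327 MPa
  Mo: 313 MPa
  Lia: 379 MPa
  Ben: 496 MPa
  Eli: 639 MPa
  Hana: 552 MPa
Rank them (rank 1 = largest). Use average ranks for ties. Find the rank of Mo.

Sorted (descending): 639, 552, 496, 496, 496, 379, 334, 334, 334, 327, 327, 313
The 3 values of 496 occupy positions 3–5 → average rank 4.
The 3 values of 334 occupy positions 7–9 → average rank 8.
The 2 values of 327 occupy positions 10–11 → average rank (10+11)/2 = 10.5.
Mo has value 313 MPa → rank 12.

12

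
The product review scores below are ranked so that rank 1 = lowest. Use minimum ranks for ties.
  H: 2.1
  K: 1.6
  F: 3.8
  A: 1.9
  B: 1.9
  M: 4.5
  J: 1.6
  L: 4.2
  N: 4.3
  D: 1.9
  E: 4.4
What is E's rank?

Sorted (ascending): 1.6, 1.6, 1.9, 1.9, 1.9, 2.1, 3.8, 4.2, 4.3, 4.4, 4.5
The 2 values of 1.6 occupy positions 1–2 → each gets rank 1.
The 3 values of 1.9 occupy positions 3–5 → each gets rank 3.
E has value 4.4 → rank 10.

10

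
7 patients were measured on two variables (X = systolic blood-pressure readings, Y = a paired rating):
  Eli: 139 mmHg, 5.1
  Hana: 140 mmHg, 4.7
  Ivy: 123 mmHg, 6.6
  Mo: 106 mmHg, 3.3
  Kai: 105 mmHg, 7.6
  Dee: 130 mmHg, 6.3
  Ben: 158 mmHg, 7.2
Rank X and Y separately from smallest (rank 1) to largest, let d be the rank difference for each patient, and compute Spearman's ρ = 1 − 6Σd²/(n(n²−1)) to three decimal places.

Ranks of variable 1: 5, 6, 3, 2, 1, 4, 7
Ranks of variable 2: 3, 2, 5, 1, 7, 4, 6
d = r₁ − r₂: 2, 4, -2, 1, -6, 0, 1
d²: 4, 16, 4, 1, 36, 0, 1; Σd² = 62
ρ = 1 − 6·62/(7·48) = 1 − 372/336 = -0.107

-0.107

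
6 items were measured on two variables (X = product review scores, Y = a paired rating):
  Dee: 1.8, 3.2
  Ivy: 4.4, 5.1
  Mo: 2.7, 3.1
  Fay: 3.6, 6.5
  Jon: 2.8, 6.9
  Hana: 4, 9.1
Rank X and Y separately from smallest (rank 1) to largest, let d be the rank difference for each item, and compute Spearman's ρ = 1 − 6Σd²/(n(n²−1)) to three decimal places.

Ranks of variable 1: 1, 6, 2, 4, 3, 5
Ranks of variable 2: 2, 3, 1, 4, 5, 6
d = r₁ − r₂: -1, 3, 1, 0, -2, -1
d²: 1, 9, 1, 0, 4, 1; Σd² = 16
ρ = 1 − 6·16/(6·35) = 1 − 96/210 = 0.543

0.543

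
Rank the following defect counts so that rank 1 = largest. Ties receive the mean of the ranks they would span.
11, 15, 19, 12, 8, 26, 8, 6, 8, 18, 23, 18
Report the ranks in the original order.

8, 6, 3, 7, 10, 1, 10, 12, 10, 4.5, 2, 4.5

Sorted (descending): 26, 23, 19, 18, 18, 15, 12, 11, 8, 8, 8, 6
The 2 values of 18 occupy positions 4–5 → average rank (4+5)/2 = 4.5.
The 3 values of 8 occupy positions 9–11 → average rank 10.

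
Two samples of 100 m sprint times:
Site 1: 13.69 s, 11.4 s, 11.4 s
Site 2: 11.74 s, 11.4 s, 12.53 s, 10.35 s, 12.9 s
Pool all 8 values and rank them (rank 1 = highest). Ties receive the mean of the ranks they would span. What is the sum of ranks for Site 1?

13

Sorted (descending): 13.69, 12.9, 12.53, 11.74, 11.4, 11.4, 11.4, 10.35
The 3 values of 11.4 occupy positions 5–7 → average rank 6.
Site 1 values → pooled ranks: 13.69→1, 11.4→6, 11.4→6
Rank sum = 1 + 6 + 6 = 13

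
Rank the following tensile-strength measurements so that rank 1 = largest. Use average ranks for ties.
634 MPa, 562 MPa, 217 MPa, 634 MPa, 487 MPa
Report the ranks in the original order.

Sorted (descending): 634, 634, 562, 487, 217
The 2 values of 634 occupy positions 1–2 → average rank (1+2)/2 = 1.5.

1.5, 3, 5, 1.5, 4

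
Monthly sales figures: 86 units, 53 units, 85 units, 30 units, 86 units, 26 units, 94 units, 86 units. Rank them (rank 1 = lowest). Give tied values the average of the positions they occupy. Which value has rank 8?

94

Sorted (ascending): 26, 30, 53, 85, 86, 86, 86, 94
The 3 values of 86 occupy positions 5–7 → average rank 6.
Rank 8 → value 94.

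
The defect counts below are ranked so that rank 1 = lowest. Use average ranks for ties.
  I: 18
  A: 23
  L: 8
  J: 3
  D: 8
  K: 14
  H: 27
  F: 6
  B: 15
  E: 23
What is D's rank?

3.5

Sorted (ascending): 3, 6, 8, 8, 14, 15, 18, 23, 23, 27
The 2 values of 8 occupy positions 3–4 → average rank (3+4)/2 = 3.5.
The 2 values of 23 occupy positions 8–9 → average rank (8+9)/2 = 8.5.
D has value 8 → rank 3.5.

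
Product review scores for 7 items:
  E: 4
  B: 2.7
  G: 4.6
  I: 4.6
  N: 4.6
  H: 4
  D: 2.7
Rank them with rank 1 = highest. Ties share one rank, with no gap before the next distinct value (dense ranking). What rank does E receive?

2

Sorted (descending): 4.6, 4.6, 4.6, 4, 4, 2.7, 2.7
The 3 values of 4.6 share dense rank 1.
The 2 values of 4 share dense rank 2.
The 2 values of 2.7 share dense rank 3.
E has value 4 → rank 2.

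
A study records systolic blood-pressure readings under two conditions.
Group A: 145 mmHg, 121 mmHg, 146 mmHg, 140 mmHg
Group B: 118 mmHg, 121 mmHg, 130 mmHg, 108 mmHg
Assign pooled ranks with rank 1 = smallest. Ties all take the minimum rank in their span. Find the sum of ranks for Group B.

Sorted (ascending): 108, 118, 121, 121, 130, 140, 145, 146
The 2 values of 121 occupy positions 3–4 → each gets rank 3.
Group B values → pooled ranks: 118→2, 121→3, 130→5, 108→1
Rank sum = 2 + 3 + 5 + 1 = 11

11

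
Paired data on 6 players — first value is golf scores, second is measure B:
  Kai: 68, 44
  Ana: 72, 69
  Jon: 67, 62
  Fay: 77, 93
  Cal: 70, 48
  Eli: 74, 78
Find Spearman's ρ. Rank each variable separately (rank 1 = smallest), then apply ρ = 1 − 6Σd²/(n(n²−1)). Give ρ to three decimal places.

0.829

Ranks of variable 1: 2, 4, 1, 6, 3, 5
Ranks of variable 2: 1, 4, 3, 6, 2, 5
d = r₁ − r₂: 1, 0, -2, 0, 1, 0
d²: 1, 0, 4, 0, 1, 0; Σd² = 6
ρ = 1 − 6·6/(6·35) = 1 − 36/210 = 0.829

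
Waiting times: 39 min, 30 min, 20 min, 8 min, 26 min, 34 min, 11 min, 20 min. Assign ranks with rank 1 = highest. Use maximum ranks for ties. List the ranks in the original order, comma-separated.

Sorted (descending): 39, 34, 30, 26, 20, 20, 11, 8
The 2 values of 20 occupy positions 5–6 → each gets rank 6.

1, 3, 6, 8, 4, 2, 7, 6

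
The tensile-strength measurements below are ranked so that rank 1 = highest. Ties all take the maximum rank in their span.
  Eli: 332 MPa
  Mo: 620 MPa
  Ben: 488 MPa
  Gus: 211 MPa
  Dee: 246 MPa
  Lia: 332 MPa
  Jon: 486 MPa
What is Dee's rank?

6

Sorted (descending): 620, 488, 486, 332, 332, 246, 211
The 2 values of 332 occupy positions 4–5 → each gets rank 5.
Dee has value 246 MPa → rank 6.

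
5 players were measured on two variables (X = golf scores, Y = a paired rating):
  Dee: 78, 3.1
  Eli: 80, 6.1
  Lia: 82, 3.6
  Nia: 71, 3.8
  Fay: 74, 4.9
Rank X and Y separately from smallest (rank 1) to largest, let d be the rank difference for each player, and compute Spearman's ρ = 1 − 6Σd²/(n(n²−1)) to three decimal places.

-0.100

Ranks of variable 1: 3, 4, 5, 1, 2
Ranks of variable 2: 1, 5, 2, 3, 4
d = r₁ − r₂: 2, -1, 3, -2, -2
d²: 4, 1, 9, 4, 4; Σd² = 22
ρ = 1 − 6·22/(5·24) = 1 − 132/120 = -0.100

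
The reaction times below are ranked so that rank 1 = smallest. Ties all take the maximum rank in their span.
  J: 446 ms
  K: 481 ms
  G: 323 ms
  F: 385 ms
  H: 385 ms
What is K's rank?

5

Sorted (ascending): 323, 385, 385, 446, 481
The 2 values of 385 occupy positions 2–3 → each gets rank 3.
K has value 481 ms → rank 5.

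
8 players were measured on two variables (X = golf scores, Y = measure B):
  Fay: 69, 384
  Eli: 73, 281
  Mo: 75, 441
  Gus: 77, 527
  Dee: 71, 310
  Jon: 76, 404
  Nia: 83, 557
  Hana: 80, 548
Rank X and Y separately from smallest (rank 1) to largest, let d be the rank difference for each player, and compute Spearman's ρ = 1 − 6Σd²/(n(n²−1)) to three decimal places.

0.881

Ranks of variable 1: 1, 3, 4, 6, 2, 5, 8, 7
Ranks of variable 2: 3, 1, 5, 6, 2, 4, 8, 7
d = r₁ − r₂: -2, 2, -1, 0, 0, 1, 0, 0
d²: 4, 4, 1, 0, 0, 1, 0, 0; Σd² = 10
ρ = 1 − 6·10/(8·63) = 1 − 60/504 = 0.881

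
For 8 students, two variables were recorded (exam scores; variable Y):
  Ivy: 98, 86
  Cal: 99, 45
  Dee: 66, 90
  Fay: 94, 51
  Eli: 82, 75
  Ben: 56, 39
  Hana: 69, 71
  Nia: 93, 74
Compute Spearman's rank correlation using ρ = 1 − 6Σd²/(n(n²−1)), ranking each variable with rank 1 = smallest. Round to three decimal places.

Ranks of variable 1: 7, 8, 2, 6, 4, 1, 3, 5
Ranks of variable 2: 7, 2, 8, 3, 6, 1, 4, 5
d = r₁ − r₂: 0, 6, -6, 3, -2, 0, -1, 0
d²: 0, 36, 36, 9, 4, 0, 1, 0; Σd² = 86
ρ = 1 − 6·86/(8·63) = 1 − 516/504 = -0.024

-0.024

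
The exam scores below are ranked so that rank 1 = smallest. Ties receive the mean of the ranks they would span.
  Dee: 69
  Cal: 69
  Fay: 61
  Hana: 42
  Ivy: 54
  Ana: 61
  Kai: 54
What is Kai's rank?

2.5

Sorted (ascending): 42, 54, 54, 61, 61, 69, 69
The 2 values of 54 occupy positions 2–3 → average rank (2+3)/2 = 2.5.
The 2 values of 61 occupy positions 4–5 → average rank (4+5)/2 = 4.5.
The 2 values of 69 occupy positions 6–7 → average rank (6+7)/2 = 6.5.
Kai has value 54 → rank 2.5.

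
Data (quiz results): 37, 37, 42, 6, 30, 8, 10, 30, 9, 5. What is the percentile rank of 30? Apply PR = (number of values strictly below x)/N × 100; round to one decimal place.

N = 10.
Strictly below 30: 5. Equal to 30: 2.
PR = 5/10 × 100 = 50.0

50.0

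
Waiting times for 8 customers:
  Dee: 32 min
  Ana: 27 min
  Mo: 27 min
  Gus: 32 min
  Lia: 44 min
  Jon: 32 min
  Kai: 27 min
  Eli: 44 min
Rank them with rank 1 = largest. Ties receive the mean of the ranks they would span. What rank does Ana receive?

7

Sorted (descending): 44, 44, 32, 32, 32, 27, 27, 27
The 2 values of 44 occupy positions 1–2 → average rank (1+2)/2 = 1.5.
The 3 values of 32 occupy positions 3–5 → average rank 4.
The 3 values of 27 occupy positions 6–8 → average rank 7.
Ana has value 27 min → rank 7.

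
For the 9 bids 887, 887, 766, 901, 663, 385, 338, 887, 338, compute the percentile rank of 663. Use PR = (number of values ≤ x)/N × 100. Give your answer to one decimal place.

44.4

N = 9.
Strictly below 663: 3. Equal to 663: 1.
PR = 4/9 × 100 = 44.4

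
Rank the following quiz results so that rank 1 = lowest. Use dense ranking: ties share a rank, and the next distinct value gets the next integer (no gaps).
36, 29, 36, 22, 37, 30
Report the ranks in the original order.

4, 2, 4, 1, 5, 3

Sorted (ascending): 22, 29, 30, 36, 36, 37
The 2 values of 36 share dense rank 4.
Remaining distinct values take the next consecutive integers.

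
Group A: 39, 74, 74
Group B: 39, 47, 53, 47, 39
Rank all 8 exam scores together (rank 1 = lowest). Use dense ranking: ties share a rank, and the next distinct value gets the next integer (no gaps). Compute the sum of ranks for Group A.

9

Sorted (ascending): 39, 39, 39, 47, 47, 53, 74, 74
The 3 values of 39 share dense rank 1.
The 2 values of 47 share dense rank 2.
The 2 values of 74 share dense rank 4.
Remaining distinct values take the next consecutive integers.
Group A values → pooled ranks: 39→1, 74→4, 74→4
Rank sum = 1 + 4 + 4 = 9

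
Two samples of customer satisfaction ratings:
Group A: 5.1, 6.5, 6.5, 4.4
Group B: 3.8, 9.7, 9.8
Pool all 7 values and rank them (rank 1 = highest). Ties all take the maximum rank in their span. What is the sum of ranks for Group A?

19

Sorted (descending): 9.8, 9.7, 6.5, 6.5, 5.1, 4.4, 3.8
The 2 values of 6.5 occupy positions 3–4 → each gets rank 4.
Group A values → pooled ranks: 5.1→5, 6.5→4, 6.5→4, 4.4→6
Rank sum = 5 + 4 + 4 + 6 = 19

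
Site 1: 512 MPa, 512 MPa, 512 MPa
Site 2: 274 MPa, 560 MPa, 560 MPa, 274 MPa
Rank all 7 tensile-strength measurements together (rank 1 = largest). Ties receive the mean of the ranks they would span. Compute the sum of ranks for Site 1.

Sorted (descending): 560, 560, 512, 512, 512, 274, 274
The 2 values of 560 occupy positions 1–2 → average rank (1+2)/2 = 1.5.
The 3 values of 512 occupy positions 3–5 → average rank 4.
The 2 values of 274 occupy positions 6–7 → average rank (6+7)/2 = 6.5.
Site 1 values → pooled ranks: 512→4, 512→4, 512→4
Rank sum = 4 + 4 + 4 = 12

12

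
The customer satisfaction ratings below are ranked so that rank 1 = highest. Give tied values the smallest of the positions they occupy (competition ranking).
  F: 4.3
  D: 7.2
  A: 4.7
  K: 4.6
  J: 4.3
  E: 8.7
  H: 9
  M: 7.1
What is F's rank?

Sorted (descending): 9, 8.7, 7.2, 7.1, 4.7, 4.6, 4.3, 4.3
The 2 values of 4.3 occupy positions 7–8 → each gets rank 7.
F has value 4.3 → rank 7.

7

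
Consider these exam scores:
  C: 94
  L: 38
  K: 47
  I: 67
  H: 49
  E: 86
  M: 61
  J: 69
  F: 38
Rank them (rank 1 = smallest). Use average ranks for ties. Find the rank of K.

3

Sorted (ascending): 38, 38, 47, 49, 61, 67, 69, 86, 94
The 2 values of 38 occupy positions 1–2 → average rank (1+2)/2 = 1.5.
K has value 47 → rank 3.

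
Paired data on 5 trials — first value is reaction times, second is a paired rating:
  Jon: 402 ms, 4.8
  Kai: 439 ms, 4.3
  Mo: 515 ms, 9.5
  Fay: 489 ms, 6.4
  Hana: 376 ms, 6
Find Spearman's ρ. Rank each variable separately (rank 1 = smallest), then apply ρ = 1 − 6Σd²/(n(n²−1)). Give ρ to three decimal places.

0.600

Ranks of variable 1: 2, 3, 5, 4, 1
Ranks of variable 2: 2, 1, 5, 4, 3
d = r₁ − r₂: 0, 2, 0, 0, -2
d²: 0, 4, 0, 0, 4; Σd² = 8
ρ = 1 − 6·8/(5·24) = 1 − 48/120 = 0.600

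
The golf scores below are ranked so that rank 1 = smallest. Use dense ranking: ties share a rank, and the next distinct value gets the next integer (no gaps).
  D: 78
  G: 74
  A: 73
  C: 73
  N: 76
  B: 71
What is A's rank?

2

Sorted (ascending): 71, 73, 73, 74, 76, 78
The 2 values of 73 share dense rank 2.
Remaining distinct values take the next consecutive integers.
A has value 73 → rank 2.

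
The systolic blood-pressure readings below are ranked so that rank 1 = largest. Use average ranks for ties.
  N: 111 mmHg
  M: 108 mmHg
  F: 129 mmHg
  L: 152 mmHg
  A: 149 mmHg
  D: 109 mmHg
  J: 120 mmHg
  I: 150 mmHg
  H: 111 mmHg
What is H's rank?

6.5

Sorted (descending): 152, 150, 149, 129, 120, 111, 111, 109, 108
The 2 values of 111 occupy positions 6–7 → average rank (6+7)/2 = 6.5.
H has value 111 mmHg → rank 6.5.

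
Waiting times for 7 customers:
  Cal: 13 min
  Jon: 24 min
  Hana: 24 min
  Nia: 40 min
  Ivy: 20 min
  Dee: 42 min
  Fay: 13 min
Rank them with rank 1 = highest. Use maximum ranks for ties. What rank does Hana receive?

4

Sorted (descending): 42, 40, 24, 24, 20, 13, 13
The 2 values of 24 occupy positions 3–4 → each gets rank 4.
The 2 values of 13 occupy positions 6–7 → each gets rank 7.
Hana has value 24 min → rank 4.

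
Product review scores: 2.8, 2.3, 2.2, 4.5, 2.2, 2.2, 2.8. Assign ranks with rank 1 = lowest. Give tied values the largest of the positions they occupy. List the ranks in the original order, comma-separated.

6, 4, 3, 7, 3, 3, 6

Sorted (ascending): 2.2, 2.2, 2.2, 2.3, 2.8, 2.8, 4.5
The 3 values of 2.2 occupy positions 1–3 → each gets rank 3.
The 2 values of 2.8 occupy positions 5–6 → each gets rank 6.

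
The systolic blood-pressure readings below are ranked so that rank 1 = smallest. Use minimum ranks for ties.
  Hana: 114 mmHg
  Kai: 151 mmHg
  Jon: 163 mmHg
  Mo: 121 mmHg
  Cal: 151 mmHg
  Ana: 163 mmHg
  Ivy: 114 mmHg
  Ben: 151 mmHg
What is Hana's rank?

1

Sorted (ascending): 114, 114, 121, 151, 151, 151, 163, 163
The 2 values of 114 occupy positions 1–2 → each gets rank 1.
The 3 values of 151 occupy positions 4–6 → each gets rank 4.
The 2 values of 163 occupy positions 7–8 → each gets rank 7.
Hana has value 114 mmHg → rank 1.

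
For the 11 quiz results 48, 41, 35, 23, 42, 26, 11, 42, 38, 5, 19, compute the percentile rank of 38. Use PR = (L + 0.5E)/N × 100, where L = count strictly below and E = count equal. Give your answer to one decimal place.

N = 11.
Strictly below 38: 6. Equal to 38: 1.
PR = (6 + 0.5·1)/11 × 100 = 59.1

59.1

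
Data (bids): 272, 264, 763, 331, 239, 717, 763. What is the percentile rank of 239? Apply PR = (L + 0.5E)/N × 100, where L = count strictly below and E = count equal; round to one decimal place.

N = 7.
Strictly below 239: 0. Equal to 239: 1.
PR = (0 + 0.5·1)/7 × 100 = 7.1

7.1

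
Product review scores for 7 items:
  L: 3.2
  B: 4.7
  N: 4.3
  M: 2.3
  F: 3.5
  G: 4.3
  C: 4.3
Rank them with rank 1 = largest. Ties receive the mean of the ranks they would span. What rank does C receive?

3

Sorted (descending): 4.7, 4.3, 4.3, 4.3, 3.5, 3.2, 2.3
The 3 values of 4.3 occupy positions 2–4 → average rank 3.
C has value 4.3 → rank 3.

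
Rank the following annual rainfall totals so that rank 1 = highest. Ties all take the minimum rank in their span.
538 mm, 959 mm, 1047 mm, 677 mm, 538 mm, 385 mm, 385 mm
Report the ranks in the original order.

Sorted (descending): 1047, 959, 677, 538, 538, 385, 385
The 2 values of 538 occupy positions 4–5 → each gets rank 4.
The 2 values of 385 occupy positions 6–7 → each gets rank 6.

4, 2, 1, 3, 4, 6, 6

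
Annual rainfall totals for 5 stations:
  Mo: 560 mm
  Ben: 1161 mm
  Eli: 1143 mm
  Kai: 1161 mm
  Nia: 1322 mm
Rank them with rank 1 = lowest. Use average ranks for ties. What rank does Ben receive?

Sorted (ascending): 560, 1143, 1161, 1161, 1322
The 2 values of 1161 occupy positions 3–4 → average rank (3+4)/2 = 3.5.
Ben has value 1161 mm → rank 3.5.

3.5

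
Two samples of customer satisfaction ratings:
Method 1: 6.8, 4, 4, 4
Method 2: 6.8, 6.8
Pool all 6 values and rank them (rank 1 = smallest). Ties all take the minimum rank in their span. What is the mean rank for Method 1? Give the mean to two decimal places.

1.75

Sorted (ascending): 4, 4, 4, 6.8, 6.8, 6.8
The 3 values of 4 occupy positions 1–3 → each gets rank 1.
The 3 values of 6.8 occupy positions 4–6 → each gets rank 4.
Method 1 values → pooled ranks: 6.8→4, 4→1, 4→1, 4→1
Mean rank = (4 + 1 + 1 + 1) / 4 = 1.75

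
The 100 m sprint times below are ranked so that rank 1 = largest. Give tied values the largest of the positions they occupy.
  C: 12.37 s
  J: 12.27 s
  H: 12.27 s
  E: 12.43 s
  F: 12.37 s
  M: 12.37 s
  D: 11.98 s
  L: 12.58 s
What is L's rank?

1

Sorted (descending): 12.58, 12.43, 12.37, 12.37, 12.37, 12.27, 12.27, 11.98
The 3 values of 12.37 occupy positions 3–5 → each gets rank 5.
The 2 values of 12.27 occupy positions 6–7 → each gets rank 7.
L has value 12.58 s → rank 1.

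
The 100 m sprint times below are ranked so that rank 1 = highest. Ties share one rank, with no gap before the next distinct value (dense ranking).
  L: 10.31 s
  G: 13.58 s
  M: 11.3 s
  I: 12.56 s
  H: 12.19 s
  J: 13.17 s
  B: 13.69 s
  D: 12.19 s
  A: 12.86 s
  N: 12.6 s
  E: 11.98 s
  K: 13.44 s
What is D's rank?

8

Sorted (descending): 13.69, 13.58, 13.44, 13.17, 12.86, 12.6, 12.56, 12.19, 12.19, 11.98, 11.3, 10.31
The 2 values of 12.19 share dense rank 8.
Remaining distinct values take the next consecutive integers.
D has value 12.19 s → rank 8.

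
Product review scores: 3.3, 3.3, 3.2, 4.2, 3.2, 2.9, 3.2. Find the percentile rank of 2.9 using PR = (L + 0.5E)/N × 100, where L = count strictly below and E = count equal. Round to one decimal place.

7.1

N = 7.
Strictly below 2.9: 0. Equal to 2.9: 1.
PR = (0 + 0.5·1)/7 × 100 = 7.1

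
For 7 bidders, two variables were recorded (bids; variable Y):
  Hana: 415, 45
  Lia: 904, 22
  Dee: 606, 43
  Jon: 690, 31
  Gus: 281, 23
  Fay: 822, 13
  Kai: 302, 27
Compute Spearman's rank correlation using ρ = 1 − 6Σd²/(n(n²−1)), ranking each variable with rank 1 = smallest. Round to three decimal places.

-0.393

Ranks of variable 1: 3, 7, 4, 5, 1, 6, 2
Ranks of variable 2: 7, 2, 6, 5, 3, 1, 4
d = r₁ − r₂: -4, 5, -2, 0, -2, 5, -2
d²: 16, 25, 4, 0, 4, 25, 4; Σd² = 78
ρ = 1 − 6·78/(7·48) = 1 − 468/336 = -0.393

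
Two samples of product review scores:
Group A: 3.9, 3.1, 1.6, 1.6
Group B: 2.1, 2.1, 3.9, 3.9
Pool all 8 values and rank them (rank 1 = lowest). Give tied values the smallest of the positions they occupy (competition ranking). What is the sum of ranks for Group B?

18

Sorted (ascending): 1.6, 1.6, 2.1, 2.1, 3.1, 3.9, 3.9, 3.9
The 2 values of 1.6 occupy positions 1–2 → each gets rank 1.
The 2 values of 2.1 occupy positions 3–4 → each gets rank 3.
The 3 values of 3.9 occupy positions 6–8 → each gets rank 6.
Group B values → pooled ranks: 2.1→3, 2.1→3, 3.9→6, 3.9→6
Rank sum = 3 + 3 + 6 + 6 = 18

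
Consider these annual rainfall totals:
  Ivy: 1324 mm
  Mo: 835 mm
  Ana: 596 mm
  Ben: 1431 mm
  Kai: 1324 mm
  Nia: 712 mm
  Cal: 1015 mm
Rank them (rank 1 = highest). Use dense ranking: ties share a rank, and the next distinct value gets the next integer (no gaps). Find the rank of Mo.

4

Sorted (descending): 1431, 1324, 1324, 1015, 835, 712, 596
The 2 values of 1324 share dense rank 2.
Remaining distinct values take the next consecutive integers.
Mo has value 835 mm → rank 4.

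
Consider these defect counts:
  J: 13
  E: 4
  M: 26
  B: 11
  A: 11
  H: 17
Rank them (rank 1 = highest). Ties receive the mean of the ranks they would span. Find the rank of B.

4.5

Sorted (descending): 26, 17, 13, 11, 11, 4
The 2 values of 11 occupy positions 4–5 → average rank (4+5)/2 = 4.5.
B has value 11 → rank 4.5.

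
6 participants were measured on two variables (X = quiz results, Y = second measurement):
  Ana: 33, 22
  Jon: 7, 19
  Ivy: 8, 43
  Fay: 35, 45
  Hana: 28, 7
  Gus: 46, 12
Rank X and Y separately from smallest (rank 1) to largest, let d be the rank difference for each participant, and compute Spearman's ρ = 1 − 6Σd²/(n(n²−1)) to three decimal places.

Ranks of variable 1: 4, 1, 2, 5, 3, 6
Ranks of variable 2: 4, 3, 5, 6, 1, 2
d = r₁ − r₂: 0, -2, -3, -1, 2, 4
d²: 0, 4, 9, 1, 4, 16; Σd² = 34
ρ = 1 − 6·34/(6·35) = 1 − 204/210 = 0.029

0.029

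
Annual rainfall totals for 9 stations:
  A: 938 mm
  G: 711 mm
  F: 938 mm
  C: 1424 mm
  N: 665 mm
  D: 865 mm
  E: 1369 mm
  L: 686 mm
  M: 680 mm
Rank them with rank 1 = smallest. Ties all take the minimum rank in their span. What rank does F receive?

6

Sorted (ascending): 665, 680, 686, 711, 865, 938, 938, 1369, 1424
The 2 values of 938 occupy positions 6–7 → each gets rank 6.
F has value 938 mm → rank 6.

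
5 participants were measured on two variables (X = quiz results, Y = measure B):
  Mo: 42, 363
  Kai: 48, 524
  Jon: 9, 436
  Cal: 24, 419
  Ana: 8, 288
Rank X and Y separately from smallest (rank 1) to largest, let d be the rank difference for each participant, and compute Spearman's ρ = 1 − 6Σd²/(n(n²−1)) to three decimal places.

Ranks of variable 1: 4, 5, 2, 3, 1
Ranks of variable 2: 2, 5, 4, 3, 1
d = r₁ − r₂: 2, 0, -2, 0, 0
d²: 4, 0, 4, 0, 0; Σd² = 8
ρ = 1 − 6·8/(5·24) = 1 − 48/120 = 0.600

0.600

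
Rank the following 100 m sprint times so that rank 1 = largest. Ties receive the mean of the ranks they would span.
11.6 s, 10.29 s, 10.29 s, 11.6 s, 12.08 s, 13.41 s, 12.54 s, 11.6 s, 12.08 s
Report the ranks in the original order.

6, 8.5, 8.5, 6, 3.5, 1, 2, 6, 3.5

Sorted (descending): 13.41, 12.54, 12.08, 12.08, 11.6, 11.6, 11.6, 10.29, 10.29
The 2 values of 12.08 occupy positions 3–4 → average rank (3+4)/2 = 3.5.
The 3 values of 11.6 occupy positions 5–7 → average rank 6.
The 2 values of 10.29 occupy positions 8–9 → average rank (8+9)/2 = 8.5.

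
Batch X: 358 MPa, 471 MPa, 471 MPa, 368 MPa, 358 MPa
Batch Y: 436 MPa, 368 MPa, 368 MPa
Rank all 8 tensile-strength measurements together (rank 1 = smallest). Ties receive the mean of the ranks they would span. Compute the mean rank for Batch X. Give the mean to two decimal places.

Sorted (ascending): 358, 358, 368, 368, 368, 436, 471, 471
The 2 values of 358 occupy positions 1–2 → average rank (1+2)/2 = 1.5.
The 3 values of 368 occupy positions 3–5 → average rank 4.
The 2 values of 471 occupy positions 7–8 → average rank (7+8)/2 = 7.5.
Batch X values → pooled ranks: 358→1.5, 471→7.5, 471→7.5, 368→4, 358→1.5
Mean rank = (1.5 + 7.5 + 7.5 + 4 + 1.5) / 5 = 4.40

4.40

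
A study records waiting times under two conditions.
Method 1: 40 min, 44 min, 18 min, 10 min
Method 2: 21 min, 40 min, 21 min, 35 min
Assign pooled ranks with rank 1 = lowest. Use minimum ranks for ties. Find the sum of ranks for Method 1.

Sorted (ascending): 10, 18, 21, 21, 35, 40, 40, 44
The 2 values of 21 occupy positions 3–4 → each gets rank 3.
The 2 values of 40 occupy positions 6–7 → each gets rank 6.
Method 1 values → pooled ranks: 40→6, 44→8, 18→2, 10→1
Rank sum = 6 + 8 + 2 + 1 = 17

17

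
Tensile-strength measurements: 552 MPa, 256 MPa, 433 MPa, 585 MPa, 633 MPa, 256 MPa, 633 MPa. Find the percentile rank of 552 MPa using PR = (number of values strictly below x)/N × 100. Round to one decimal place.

N = 7.
Strictly below 552: 3. Equal to 552: 1.
PR = 3/7 × 100 = 42.9

42.9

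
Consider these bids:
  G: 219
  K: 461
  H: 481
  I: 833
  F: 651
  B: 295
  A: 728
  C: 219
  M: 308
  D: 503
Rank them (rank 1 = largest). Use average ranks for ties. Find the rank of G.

Sorted (descending): 833, 728, 651, 503, 481, 461, 308, 295, 219, 219
The 2 values of 219 occupy positions 9–10 → average rank (9+10)/2 = 9.5.
G has value 219 → rank 9.5.

9.5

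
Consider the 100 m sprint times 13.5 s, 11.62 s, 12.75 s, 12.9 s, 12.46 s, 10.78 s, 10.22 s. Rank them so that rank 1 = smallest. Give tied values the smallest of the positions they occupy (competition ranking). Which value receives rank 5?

12.75

Sorted (ascending): 10.22, 10.78, 11.62, 12.46, 12.75, 12.9, 13.5
No ties — each value takes its position as its rank.
Rank 5 → value 12.75.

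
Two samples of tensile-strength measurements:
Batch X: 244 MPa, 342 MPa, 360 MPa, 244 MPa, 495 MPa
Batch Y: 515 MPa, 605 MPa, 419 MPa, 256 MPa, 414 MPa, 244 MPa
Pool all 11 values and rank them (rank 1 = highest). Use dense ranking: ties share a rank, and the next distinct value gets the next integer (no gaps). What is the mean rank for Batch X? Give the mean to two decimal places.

6.80

Sorted (descending): 605, 515, 495, 419, 414, 360, 342, 256, 244, 244, 244
The 3 values of 244 share dense rank 9.
Remaining distinct values take the next consecutive integers.
Batch X values → pooled ranks: 244→9, 342→7, 360→6, 244→9, 495→3
Mean rank = (9 + 7 + 6 + 9 + 3) / 5 = 6.80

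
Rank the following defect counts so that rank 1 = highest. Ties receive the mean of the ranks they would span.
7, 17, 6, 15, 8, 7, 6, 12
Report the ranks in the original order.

5.5, 1, 7.5, 2, 4, 5.5, 7.5, 3

Sorted (descending): 17, 15, 12, 8, 7, 7, 6, 6
The 2 values of 7 occupy positions 5–6 → average rank (5+6)/2 = 5.5.
The 2 values of 6 occupy positions 7–8 → average rank (7+8)/2 = 7.5.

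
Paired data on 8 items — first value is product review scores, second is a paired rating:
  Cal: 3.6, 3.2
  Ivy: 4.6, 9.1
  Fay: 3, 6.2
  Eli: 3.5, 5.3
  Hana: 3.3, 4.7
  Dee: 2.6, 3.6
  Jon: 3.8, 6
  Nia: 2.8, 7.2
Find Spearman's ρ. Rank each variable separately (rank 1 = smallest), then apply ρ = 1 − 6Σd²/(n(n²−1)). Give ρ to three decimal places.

Ranks of variable 1: 6, 8, 3, 5, 4, 1, 7, 2
Ranks of variable 2: 1, 8, 6, 4, 3, 2, 5, 7
d = r₁ − r₂: 5, 0, -3, 1, 1, -1, 2, -5
d²: 25, 0, 9, 1, 1, 1, 4, 25; Σd² = 66
ρ = 1 − 6·66/(8·63) = 1 − 396/504 = 0.214

0.214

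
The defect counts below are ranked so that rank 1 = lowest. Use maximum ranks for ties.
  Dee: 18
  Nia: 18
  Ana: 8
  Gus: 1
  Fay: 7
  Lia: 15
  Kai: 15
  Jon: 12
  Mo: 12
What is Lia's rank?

7

Sorted (ascending): 1, 7, 8, 12, 12, 15, 15, 18, 18
The 2 values of 12 occupy positions 4–5 → each gets rank 5.
The 2 values of 15 occupy positions 6–7 → each gets rank 7.
The 2 values of 18 occupy positions 8–9 → each gets rank 9.
Lia has value 15 → rank 7.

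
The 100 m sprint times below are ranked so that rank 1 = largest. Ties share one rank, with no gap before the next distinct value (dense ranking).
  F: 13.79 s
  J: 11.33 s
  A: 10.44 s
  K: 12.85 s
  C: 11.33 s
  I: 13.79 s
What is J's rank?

Sorted (descending): 13.79, 13.79, 12.85, 11.33, 11.33, 10.44
The 2 values of 13.79 share dense rank 1.
The 2 values of 11.33 share dense rank 3.
Remaining distinct values take the next consecutive integers.
J has value 11.33 s → rank 3.

3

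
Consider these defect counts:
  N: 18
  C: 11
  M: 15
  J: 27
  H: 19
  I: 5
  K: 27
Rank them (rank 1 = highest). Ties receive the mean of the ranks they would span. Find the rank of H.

Sorted (descending): 27, 27, 19, 18, 15, 11, 5
The 2 values of 27 occupy positions 1–2 → average rank (1+2)/2 = 1.5.
H has value 19 → rank 3.

3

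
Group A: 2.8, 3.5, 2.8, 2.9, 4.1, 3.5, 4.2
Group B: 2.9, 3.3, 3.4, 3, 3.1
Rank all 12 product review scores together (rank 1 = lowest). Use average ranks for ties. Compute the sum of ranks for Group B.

Sorted (ascending): 2.8, 2.8, 2.9, 2.9, 3, 3.1, 3.3, 3.4, 3.5, 3.5, 4.1, 4.2
The 2 values of 2.8 occupy positions 1–2 → average rank (1+2)/2 = 1.5.
The 2 values of 2.9 occupy positions 3–4 → average rank (3+4)/2 = 3.5.
The 2 values of 3.5 occupy positions 9–10 → average rank (9+10)/2 = 9.5.
Group B values → pooled ranks: 2.9→3.5, 3.3→7, 3.4→8, 3→5, 3.1→6
Rank sum = 3.5 + 7 + 8 + 5 + 6 = 29.5

29.5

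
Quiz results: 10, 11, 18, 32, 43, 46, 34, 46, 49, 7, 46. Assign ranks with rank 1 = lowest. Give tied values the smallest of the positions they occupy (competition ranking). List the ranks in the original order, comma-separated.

2, 3, 4, 5, 7, 8, 6, 8, 11, 1, 8

Sorted (ascending): 7, 10, 11, 18, 32, 34, 43, 46, 46, 46, 49
The 3 values of 46 occupy positions 8–10 → each gets rank 8.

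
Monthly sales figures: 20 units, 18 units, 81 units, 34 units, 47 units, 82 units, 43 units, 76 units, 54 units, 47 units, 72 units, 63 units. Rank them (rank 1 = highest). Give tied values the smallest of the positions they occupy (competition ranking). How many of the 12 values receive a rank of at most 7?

Sorted (descending): 82, 81, 76, 72, 63, 54, 47, 47, 43, 34, 20, 18
The 2 values of 47 occupy positions 7–8 → each gets rank 7.
Ranks ≤ 7: {1, 2, 3, 4, 5, 6, 7, 7} → 8 values.

8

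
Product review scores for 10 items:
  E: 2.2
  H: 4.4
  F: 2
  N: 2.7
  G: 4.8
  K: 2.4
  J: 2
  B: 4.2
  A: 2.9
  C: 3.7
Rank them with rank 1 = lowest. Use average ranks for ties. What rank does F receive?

1.5

Sorted (ascending): 2, 2, 2.2, 2.4, 2.7, 2.9, 3.7, 4.2, 4.4, 4.8
The 2 values of 2 occupy positions 1–2 → average rank (1+2)/2 = 1.5.
F has value 2 → rank 1.5.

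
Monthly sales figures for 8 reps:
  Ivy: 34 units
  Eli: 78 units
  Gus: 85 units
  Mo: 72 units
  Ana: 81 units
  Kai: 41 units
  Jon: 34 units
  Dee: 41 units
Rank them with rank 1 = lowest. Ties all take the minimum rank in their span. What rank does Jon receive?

Sorted (ascending): 34, 34, 41, 41, 72, 78, 81, 85
The 2 values of 34 occupy positions 1–2 → each gets rank 1.
The 2 values of 41 occupy positions 3–4 → each gets rank 3.
Jon has value 34 units → rank 1.

1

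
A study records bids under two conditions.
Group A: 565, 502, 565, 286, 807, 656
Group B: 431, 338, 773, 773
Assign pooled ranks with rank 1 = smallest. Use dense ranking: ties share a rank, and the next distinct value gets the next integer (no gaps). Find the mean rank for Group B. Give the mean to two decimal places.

Sorted (ascending): 286, 338, 431, 502, 565, 565, 656, 773, 773, 807
The 2 values of 565 share dense rank 5.
The 2 values of 773 share dense rank 7.
Remaining distinct values take the next consecutive integers.
Group B values → pooled ranks: 431→3, 338→2, 773→7, 773→7
Mean rank = (3 + 2 + 7 + 7) / 4 = 4.75

4.75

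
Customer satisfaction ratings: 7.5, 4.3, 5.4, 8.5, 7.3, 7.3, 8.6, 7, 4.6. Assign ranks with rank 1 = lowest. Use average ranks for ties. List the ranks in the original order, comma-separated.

7, 1, 3, 8, 5.5, 5.5, 9, 4, 2

Sorted (ascending): 4.3, 4.6, 5.4, 7, 7.3, 7.3, 7.5, 8.5, 8.6
The 2 values of 7.3 occupy positions 5–6 → average rank (5+6)/2 = 5.5.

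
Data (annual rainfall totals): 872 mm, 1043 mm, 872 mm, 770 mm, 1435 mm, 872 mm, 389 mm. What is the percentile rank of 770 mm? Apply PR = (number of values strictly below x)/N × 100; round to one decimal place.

N = 7.
Strictly below 770: 1. Equal to 770: 1.
PR = 1/7 × 100 = 14.3

14.3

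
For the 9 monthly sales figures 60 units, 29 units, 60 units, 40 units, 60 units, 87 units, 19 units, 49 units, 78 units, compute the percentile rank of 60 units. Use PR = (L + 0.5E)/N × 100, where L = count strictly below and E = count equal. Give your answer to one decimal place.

61.1

N = 9.
Strictly below 60: 4. Equal to 60: 3.
PR = (4 + 0.5·3)/9 × 100 = 61.1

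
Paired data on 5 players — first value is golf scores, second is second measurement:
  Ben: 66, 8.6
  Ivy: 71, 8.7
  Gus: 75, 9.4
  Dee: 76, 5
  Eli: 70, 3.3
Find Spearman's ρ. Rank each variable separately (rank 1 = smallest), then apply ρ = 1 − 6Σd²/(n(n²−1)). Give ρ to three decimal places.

Ranks of variable 1: 1, 3, 4, 5, 2
Ranks of variable 2: 3, 4, 5, 2, 1
d = r₁ − r₂: -2, -1, -1, 3, 1
d²: 4, 1, 1, 9, 1; Σd² = 16
ρ = 1 − 6·16/(5·24) = 1 − 96/120 = 0.200

0.200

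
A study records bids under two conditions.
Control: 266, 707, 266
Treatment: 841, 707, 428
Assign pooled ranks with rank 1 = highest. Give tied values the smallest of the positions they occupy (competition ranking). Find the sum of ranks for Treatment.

Sorted (descending): 841, 707, 707, 428, 266, 266
The 2 values of 707 occupy positions 2–3 → each gets rank 2.
The 2 values of 266 occupy positions 5–6 → each gets rank 5.
Treatment values → pooled ranks: 841→1, 707→2, 428→4
Rank sum = 1 + 2 + 4 = 7

7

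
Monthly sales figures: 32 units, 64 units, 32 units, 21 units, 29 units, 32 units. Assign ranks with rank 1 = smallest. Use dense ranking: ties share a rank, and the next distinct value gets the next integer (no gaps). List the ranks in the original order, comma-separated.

Sorted (ascending): 21, 29, 32, 32, 32, 64
The 3 values of 32 share dense rank 3.
Remaining distinct values take the next consecutive integers.

3, 4, 3, 1, 2, 3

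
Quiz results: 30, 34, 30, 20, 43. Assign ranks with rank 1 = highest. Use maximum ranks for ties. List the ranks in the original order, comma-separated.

Sorted (descending): 43, 34, 30, 30, 20
The 2 values of 30 occupy positions 3–4 → each gets rank 4.

4, 2, 4, 5, 1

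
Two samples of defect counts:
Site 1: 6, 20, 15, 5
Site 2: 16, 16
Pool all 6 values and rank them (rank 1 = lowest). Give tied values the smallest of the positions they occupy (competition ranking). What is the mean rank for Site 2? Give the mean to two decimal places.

Sorted (ascending): 5, 6, 15, 16, 16, 20
The 2 values of 16 occupy positions 4–5 → each gets rank 4.
Site 2 values → pooled ranks: 16→4, 16→4
Mean rank = (4 + 4) / 2 = 4.00

4.00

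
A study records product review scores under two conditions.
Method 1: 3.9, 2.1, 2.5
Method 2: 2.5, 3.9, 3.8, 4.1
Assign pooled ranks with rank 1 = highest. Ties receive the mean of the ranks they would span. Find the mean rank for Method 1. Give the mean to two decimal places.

Sorted (descending): 4.1, 3.9, 3.9, 3.8, 2.5, 2.5, 2.1
The 2 values of 3.9 occupy positions 2–3 → average rank (2+3)/2 = 2.5.
The 2 values of 2.5 occupy positions 5–6 → average rank (5+6)/2 = 5.5.
Method 1 values → pooled ranks: 3.9→2.5, 2.1→7, 2.5→5.5
Mean rank = (2.5 + 7 + 5.5) / 3 = 5.00

5.00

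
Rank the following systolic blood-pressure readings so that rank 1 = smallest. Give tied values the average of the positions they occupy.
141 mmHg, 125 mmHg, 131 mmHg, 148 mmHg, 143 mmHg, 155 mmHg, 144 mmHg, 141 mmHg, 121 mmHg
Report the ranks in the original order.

Sorted (ascending): 121, 125, 131, 141, 141, 143, 144, 148, 155
The 2 values of 141 occupy positions 4–5 → average rank (4+5)/2 = 4.5.

4.5, 2, 3, 8, 6, 9, 7, 4.5, 1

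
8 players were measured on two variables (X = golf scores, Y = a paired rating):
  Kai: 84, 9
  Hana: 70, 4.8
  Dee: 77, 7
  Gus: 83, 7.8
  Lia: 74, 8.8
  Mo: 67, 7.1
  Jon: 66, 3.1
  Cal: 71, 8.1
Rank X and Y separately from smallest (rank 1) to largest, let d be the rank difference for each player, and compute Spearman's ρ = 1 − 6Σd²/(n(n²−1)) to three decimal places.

0.690

Ranks of variable 1: 8, 3, 6, 7, 5, 2, 1, 4
Ranks of variable 2: 8, 2, 3, 5, 7, 4, 1, 6
d = r₁ − r₂: 0, 1, 3, 2, -2, -2, 0, -2
d²: 0, 1, 9, 4, 4, 4, 0, 4; Σd² = 26
ρ = 1 − 6·26/(8·63) = 1 − 156/504 = 0.690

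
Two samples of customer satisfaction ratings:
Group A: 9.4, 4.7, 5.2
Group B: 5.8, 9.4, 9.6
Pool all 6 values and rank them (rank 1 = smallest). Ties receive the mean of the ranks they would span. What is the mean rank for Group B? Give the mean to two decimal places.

4.50

Sorted (ascending): 4.7, 5.2, 5.8, 9.4, 9.4, 9.6
The 2 values of 9.4 occupy positions 4–5 → average rank (4+5)/2 = 4.5.
Group B values → pooled ranks: 5.8→3, 9.4→4.5, 9.6→6
Mean rank = (3 + 4.5 + 6) / 3 = 4.50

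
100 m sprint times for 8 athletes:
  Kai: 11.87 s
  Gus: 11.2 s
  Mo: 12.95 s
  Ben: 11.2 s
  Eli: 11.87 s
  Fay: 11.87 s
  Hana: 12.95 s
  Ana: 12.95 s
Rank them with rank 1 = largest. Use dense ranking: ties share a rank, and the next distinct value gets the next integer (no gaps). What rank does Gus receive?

3

Sorted (descending): 12.95, 12.95, 12.95, 11.87, 11.87, 11.87, 11.2, 11.2
The 3 values of 12.95 share dense rank 1.
The 3 values of 11.87 share dense rank 2.
The 2 values of 11.2 share dense rank 3.
Gus has value 11.2 s → rank 3.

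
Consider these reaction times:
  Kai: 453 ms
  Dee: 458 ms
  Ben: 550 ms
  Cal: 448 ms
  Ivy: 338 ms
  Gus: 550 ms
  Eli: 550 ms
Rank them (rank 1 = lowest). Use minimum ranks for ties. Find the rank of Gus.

5

Sorted (ascending): 338, 448, 453, 458, 550, 550, 550
The 3 values of 550 occupy positions 5–7 → each gets rank 5.
Gus has value 550 ms → rank 5.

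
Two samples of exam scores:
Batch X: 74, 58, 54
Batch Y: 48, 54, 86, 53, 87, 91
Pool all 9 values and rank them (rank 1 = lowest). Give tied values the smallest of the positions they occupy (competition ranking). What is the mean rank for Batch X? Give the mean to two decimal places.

4.67

Sorted (ascending): 48, 53, 54, 54, 58, 74, 86, 87, 91
The 2 values of 54 occupy positions 3–4 → each gets rank 3.
Batch X values → pooled ranks: 74→6, 58→5, 54→3
Mean rank = (6 + 5 + 3) / 3 = 4.67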